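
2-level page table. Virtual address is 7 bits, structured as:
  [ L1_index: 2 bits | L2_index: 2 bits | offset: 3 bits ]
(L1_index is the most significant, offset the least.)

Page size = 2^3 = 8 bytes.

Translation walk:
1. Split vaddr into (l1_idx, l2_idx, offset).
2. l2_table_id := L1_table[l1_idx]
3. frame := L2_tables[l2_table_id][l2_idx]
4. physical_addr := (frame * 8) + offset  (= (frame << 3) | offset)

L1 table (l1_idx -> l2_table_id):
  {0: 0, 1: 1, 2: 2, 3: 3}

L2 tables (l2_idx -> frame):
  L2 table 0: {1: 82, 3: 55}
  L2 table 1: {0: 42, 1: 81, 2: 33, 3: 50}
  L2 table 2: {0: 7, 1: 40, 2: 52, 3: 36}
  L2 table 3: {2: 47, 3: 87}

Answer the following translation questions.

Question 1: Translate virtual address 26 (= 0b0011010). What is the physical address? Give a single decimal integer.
vaddr = 26 = 0b0011010
Split: l1_idx=0, l2_idx=3, offset=2
L1[0] = 0
L2[0][3] = 55
paddr = 55 * 8 + 2 = 442

Answer: 442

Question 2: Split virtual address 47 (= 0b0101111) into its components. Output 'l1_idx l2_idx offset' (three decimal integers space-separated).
Answer: 1 1 7

Derivation:
vaddr = 47 = 0b0101111
  top 2 bits -> l1_idx = 1
  next 2 bits -> l2_idx = 1
  bottom 3 bits -> offset = 7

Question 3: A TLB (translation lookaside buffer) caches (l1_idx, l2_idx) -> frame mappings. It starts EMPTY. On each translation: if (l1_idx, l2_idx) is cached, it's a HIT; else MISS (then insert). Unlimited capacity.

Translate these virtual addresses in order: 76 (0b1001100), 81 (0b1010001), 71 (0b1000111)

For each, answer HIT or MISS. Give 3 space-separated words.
vaddr=76: (2,1) not in TLB -> MISS, insert
vaddr=81: (2,2) not in TLB -> MISS, insert
vaddr=71: (2,0) not in TLB -> MISS, insert

Answer: MISS MISS MISS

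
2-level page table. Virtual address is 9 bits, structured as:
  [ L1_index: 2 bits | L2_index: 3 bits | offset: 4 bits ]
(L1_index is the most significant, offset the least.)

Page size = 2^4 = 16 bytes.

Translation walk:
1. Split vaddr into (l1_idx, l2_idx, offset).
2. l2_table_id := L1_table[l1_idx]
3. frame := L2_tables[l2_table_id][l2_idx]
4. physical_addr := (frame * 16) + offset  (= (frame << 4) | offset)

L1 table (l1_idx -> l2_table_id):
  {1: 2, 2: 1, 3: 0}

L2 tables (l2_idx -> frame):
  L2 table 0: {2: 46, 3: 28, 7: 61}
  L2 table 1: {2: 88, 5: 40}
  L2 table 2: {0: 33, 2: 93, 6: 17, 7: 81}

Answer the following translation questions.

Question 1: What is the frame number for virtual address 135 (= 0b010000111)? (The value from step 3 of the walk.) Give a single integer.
Answer: 33

Derivation:
vaddr = 135: l1_idx=1, l2_idx=0
L1[1] = 2; L2[2][0] = 33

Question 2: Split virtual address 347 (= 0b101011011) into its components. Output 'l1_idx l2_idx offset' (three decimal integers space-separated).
Answer: 2 5 11

Derivation:
vaddr = 347 = 0b101011011
  top 2 bits -> l1_idx = 2
  next 3 bits -> l2_idx = 5
  bottom 4 bits -> offset = 11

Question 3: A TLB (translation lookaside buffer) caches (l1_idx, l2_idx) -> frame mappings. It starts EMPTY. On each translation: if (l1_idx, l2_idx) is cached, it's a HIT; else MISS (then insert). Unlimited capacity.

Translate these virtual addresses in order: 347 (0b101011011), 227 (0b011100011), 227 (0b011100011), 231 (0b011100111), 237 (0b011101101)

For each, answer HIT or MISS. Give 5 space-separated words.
vaddr=347: (2,5) not in TLB -> MISS, insert
vaddr=227: (1,6) not in TLB -> MISS, insert
vaddr=227: (1,6) in TLB -> HIT
vaddr=231: (1,6) in TLB -> HIT
vaddr=237: (1,6) in TLB -> HIT

Answer: MISS MISS HIT HIT HIT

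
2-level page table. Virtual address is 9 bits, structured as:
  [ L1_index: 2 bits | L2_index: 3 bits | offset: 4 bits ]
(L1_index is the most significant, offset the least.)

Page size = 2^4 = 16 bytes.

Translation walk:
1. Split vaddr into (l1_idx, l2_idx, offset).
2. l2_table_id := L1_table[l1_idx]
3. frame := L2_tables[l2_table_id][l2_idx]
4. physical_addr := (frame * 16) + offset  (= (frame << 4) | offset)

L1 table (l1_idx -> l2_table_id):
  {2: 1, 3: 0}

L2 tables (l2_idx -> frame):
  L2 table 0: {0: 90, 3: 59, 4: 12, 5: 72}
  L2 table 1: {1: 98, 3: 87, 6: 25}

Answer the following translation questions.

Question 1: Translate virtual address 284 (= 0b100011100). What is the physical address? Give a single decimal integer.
Answer: 1580

Derivation:
vaddr = 284 = 0b100011100
Split: l1_idx=2, l2_idx=1, offset=12
L1[2] = 1
L2[1][1] = 98
paddr = 98 * 16 + 12 = 1580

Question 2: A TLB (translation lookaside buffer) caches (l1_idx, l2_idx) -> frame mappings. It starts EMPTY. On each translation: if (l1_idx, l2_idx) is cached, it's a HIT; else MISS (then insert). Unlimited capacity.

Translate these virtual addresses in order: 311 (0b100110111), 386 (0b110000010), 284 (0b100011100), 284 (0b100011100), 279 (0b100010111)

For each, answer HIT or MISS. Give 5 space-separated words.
Answer: MISS MISS MISS HIT HIT

Derivation:
vaddr=311: (2,3) not in TLB -> MISS, insert
vaddr=386: (3,0) not in TLB -> MISS, insert
vaddr=284: (2,1) not in TLB -> MISS, insert
vaddr=284: (2,1) in TLB -> HIT
vaddr=279: (2,1) in TLB -> HIT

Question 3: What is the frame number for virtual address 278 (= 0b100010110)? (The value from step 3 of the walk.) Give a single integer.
vaddr = 278: l1_idx=2, l2_idx=1
L1[2] = 1; L2[1][1] = 98

Answer: 98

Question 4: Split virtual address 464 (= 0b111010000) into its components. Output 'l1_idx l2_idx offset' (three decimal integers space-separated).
vaddr = 464 = 0b111010000
  top 2 bits -> l1_idx = 3
  next 3 bits -> l2_idx = 5
  bottom 4 bits -> offset = 0

Answer: 3 5 0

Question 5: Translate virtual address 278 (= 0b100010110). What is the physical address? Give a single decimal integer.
vaddr = 278 = 0b100010110
Split: l1_idx=2, l2_idx=1, offset=6
L1[2] = 1
L2[1][1] = 98
paddr = 98 * 16 + 6 = 1574

Answer: 1574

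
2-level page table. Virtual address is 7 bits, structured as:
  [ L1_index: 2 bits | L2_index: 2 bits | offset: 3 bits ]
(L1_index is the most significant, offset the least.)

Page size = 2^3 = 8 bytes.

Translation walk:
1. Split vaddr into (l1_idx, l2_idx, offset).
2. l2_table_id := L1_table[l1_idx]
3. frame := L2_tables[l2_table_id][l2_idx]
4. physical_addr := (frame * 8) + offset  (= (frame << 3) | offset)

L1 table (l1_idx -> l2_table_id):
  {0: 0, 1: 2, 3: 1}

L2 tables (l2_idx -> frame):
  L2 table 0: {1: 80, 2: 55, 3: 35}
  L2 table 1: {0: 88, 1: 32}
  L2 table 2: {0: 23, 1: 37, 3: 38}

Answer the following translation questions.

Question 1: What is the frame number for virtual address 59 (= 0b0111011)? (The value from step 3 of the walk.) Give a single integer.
Answer: 38

Derivation:
vaddr = 59: l1_idx=1, l2_idx=3
L1[1] = 2; L2[2][3] = 38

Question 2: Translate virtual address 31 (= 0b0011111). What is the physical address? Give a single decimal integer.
vaddr = 31 = 0b0011111
Split: l1_idx=0, l2_idx=3, offset=7
L1[0] = 0
L2[0][3] = 35
paddr = 35 * 8 + 7 = 287

Answer: 287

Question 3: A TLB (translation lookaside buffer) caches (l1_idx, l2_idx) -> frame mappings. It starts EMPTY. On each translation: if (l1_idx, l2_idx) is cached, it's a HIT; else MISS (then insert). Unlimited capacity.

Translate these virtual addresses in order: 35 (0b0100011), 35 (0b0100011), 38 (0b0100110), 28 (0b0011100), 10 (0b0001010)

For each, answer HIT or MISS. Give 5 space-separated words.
Answer: MISS HIT HIT MISS MISS

Derivation:
vaddr=35: (1,0) not in TLB -> MISS, insert
vaddr=35: (1,0) in TLB -> HIT
vaddr=38: (1,0) in TLB -> HIT
vaddr=28: (0,3) not in TLB -> MISS, insert
vaddr=10: (0,1) not in TLB -> MISS, insert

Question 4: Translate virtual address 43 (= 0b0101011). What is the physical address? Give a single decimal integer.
Answer: 299

Derivation:
vaddr = 43 = 0b0101011
Split: l1_idx=1, l2_idx=1, offset=3
L1[1] = 2
L2[2][1] = 37
paddr = 37 * 8 + 3 = 299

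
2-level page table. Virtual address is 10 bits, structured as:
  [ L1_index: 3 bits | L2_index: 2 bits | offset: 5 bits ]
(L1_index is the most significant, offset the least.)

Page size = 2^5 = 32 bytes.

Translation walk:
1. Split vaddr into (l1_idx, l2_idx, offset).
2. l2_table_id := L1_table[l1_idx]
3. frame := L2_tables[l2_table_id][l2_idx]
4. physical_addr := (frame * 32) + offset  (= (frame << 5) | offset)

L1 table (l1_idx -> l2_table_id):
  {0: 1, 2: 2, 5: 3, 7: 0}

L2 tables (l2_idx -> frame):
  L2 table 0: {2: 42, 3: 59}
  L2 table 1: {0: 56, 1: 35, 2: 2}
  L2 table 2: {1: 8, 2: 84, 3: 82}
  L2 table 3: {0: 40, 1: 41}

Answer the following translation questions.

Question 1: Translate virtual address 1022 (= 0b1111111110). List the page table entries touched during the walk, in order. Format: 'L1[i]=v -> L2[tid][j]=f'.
Answer: L1[7]=0 -> L2[0][3]=59

Derivation:
vaddr = 1022 = 0b1111111110
Split: l1_idx=7, l2_idx=3, offset=30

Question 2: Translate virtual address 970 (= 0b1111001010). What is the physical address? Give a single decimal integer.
vaddr = 970 = 0b1111001010
Split: l1_idx=7, l2_idx=2, offset=10
L1[7] = 0
L2[0][2] = 42
paddr = 42 * 32 + 10 = 1354

Answer: 1354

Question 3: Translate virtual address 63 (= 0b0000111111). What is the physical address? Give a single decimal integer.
Answer: 1151

Derivation:
vaddr = 63 = 0b0000111111
Split: l1_idx=0, l2_idx=1, offset=31
L1[0] = 1
L2[1][1] = 35
paddr = 35 * 32 + 31 = 1151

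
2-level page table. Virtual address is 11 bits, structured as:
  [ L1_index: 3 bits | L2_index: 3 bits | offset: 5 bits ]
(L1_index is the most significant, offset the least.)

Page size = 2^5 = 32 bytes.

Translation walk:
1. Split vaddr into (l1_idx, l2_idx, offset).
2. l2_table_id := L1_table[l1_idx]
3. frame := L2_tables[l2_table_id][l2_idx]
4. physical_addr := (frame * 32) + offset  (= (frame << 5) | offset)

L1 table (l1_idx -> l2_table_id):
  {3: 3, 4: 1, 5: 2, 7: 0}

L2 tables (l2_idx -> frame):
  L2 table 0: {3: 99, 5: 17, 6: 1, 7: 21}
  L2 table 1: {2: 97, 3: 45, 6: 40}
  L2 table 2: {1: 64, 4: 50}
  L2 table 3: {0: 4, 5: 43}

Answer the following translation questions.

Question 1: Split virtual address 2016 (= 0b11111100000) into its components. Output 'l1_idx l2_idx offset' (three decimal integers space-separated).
Answer: 7 7 0

Derivation:
vaddr = 2016 = 0b11111100000
  top 3 bits -> l1_idx = 7
  next 3 bits -> l2_idx = 7
  bottom 5 bits -> offset = 0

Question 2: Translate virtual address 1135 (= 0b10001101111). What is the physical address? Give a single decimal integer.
vaddr = 1135 = 0b10001101111
Split: l1_idx=4, l2_idx=3, offset=15
L1[4] = 1
L2[1][3] = 45
paddr = 45 * 32 + 15 = 1455

Answer: 1455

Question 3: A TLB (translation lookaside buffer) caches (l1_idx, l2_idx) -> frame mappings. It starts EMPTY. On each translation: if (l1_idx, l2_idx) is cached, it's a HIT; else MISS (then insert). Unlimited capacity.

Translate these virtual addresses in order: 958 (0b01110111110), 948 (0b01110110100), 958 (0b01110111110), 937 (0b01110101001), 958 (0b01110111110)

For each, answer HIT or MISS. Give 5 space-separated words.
vaddr=958: (3,5) not in TLB -> MISS, insert
vaddr=948: (3,5) in TLB -> HIT
vaddr=958: (3,5) in TLB -> HIT
vaddr=937: (3,5) in TLB -> HIT
vaddr=958: (3,5) in TLB -> HIT

Answer: MISS HIT HIT HIT HIT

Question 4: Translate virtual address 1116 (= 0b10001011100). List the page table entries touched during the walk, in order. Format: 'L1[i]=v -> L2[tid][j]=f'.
vaddr = 1116 = 0b10001011100
Split: l1_idx=4, l2_idx=2, offset=28

Answer: L1[4]=1 -> L2[1][2]=97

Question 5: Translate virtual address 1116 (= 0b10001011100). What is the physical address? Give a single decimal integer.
vaddr = 1116 = 0b10001011100
Split: l1_idx=4, l2_idx=2, offset=28
L1[4] = 1
L2[1][2] = 97
paddr = 97 * 32 + 28 = 3132

Answer: 3132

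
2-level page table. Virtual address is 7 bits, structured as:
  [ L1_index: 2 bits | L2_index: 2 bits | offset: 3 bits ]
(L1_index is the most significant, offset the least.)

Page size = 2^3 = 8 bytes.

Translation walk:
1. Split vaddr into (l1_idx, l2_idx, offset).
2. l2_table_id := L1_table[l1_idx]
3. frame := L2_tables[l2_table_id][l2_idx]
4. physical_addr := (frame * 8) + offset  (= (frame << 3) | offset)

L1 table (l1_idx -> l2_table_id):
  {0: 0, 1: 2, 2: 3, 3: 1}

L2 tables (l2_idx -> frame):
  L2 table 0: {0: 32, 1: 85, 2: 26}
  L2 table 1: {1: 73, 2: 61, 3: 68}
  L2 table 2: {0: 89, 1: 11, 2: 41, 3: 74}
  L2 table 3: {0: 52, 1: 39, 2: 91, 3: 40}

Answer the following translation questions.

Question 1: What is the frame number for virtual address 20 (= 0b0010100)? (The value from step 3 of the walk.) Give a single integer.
vaddr = 20: l1_idx=0, l2_idx=2
L1[0] = 0; L2[0][2] = 26

Answer: 26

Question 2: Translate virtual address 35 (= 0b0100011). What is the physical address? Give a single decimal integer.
Answer: 715

Derivation:
vaddr = 35 = 0b0100011
Split: l1_idx=1, l2_idx=0, offset=3
L1[1] = 2
L2[2][0] = 89
paddr = 89 * 8 + 3 = 715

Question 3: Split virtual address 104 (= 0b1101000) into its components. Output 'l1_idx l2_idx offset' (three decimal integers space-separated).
Answer: 3 1 0

Derivation:
vaddr = 104 = 0b1101000
  top 2 bits -> l1_idx = 3
  next 2 bits -> l2_idx = 1
  bottom 3 bits -> offset = 0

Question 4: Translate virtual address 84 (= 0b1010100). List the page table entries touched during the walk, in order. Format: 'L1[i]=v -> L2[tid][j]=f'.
Answer: L1[2]=3 -> L2[3][2]=91

Derivation:
vaddr = 84 = 0b1010100
Split: l1_idx=2, l2_idx=2, offset=4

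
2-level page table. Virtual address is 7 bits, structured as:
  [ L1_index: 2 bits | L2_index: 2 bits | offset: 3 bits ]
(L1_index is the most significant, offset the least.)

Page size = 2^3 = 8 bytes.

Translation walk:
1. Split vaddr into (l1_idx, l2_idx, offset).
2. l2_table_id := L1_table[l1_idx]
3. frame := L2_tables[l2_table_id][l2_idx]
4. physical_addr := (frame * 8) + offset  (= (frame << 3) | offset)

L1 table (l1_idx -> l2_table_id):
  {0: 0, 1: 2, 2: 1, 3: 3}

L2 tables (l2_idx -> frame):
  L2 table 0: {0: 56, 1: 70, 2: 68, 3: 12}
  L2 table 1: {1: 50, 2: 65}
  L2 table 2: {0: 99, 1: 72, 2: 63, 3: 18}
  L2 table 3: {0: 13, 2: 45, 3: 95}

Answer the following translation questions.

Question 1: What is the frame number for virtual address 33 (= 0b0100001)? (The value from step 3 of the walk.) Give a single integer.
vaddr = 33: l1_idx=1, l2_idx=0
L1[1] = 2; L2[2][0] = 99

Answer: 99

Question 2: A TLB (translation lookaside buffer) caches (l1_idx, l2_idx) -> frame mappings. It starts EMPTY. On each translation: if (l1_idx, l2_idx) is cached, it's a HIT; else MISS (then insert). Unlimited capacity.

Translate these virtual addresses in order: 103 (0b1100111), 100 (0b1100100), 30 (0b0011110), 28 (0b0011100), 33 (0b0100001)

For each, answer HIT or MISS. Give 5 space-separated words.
vaddr=103: (3,0) not in TLB -> MISS, insert
vaddr=100: (3,0) in TLB -> HIT
vaddr=30: (0,3) not in TLB -> MISS, insert
vaddr=28: (0,3) in TLB -> HIT
vaddr=33: (1,0) not in TLB -> MISS, insert

Answer: MISS HIT MISS HIT MISS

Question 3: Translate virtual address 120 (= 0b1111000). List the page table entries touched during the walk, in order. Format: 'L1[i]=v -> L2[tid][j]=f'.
Answer: L1[3]=3 -> L2[3][3]=95

Derivation:
vaddr = 120 = 0b1111000
Split: l1_idx=3, l2_idx=3, offset=0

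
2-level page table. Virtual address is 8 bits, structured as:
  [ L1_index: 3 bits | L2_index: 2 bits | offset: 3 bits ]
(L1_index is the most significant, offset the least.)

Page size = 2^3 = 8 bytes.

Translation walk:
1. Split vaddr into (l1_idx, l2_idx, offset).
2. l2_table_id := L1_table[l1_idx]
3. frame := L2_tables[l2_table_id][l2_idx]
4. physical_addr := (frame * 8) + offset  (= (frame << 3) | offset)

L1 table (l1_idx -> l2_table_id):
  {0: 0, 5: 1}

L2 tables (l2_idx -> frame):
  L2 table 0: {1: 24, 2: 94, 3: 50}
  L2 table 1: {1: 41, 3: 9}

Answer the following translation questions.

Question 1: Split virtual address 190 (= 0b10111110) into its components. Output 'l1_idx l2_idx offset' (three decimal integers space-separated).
Answer: 5 3 6

Derivation:
vaddr = 190 = 0b10111110
  top 3 bits -> l1_idx = 5
  next 2 bits -> l2_idx = 3
  bottom 3 bits -> offset = 6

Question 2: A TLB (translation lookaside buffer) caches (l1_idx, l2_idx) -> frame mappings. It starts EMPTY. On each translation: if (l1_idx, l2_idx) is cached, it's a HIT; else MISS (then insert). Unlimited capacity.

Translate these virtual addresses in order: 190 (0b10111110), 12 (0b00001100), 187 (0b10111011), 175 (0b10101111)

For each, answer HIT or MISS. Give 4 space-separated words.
vaddr=190: (5,3) not in TLB -> MISS, insert
vaddr=12: (0,1) not in TLB -> MISS, insert
vaddr=187: (5,3) in TLB -> HIT
vaddr=175: (5,1) not in TLB -> MISS, insert

Answer: MISS MISS HIT MISS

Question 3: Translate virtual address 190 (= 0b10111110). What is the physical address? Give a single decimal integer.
Answer: 78

Derivation:
vaddr = 190 = 0b10111110
Split: l1_idx=5, l2_idx=3, offset=6
L1[5] = 1
L2[1][3] = 9
paddr = 9 * 8 + 6 = 78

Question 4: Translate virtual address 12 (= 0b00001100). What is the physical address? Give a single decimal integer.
vaddr = 12 = 0b00001100
Split: l1_idx=0, l2_idx=1, offset=4
L1[0] = 0
L2[0][1] = 24
paddr = 24 * 8 + 4 = 196

Answer: 196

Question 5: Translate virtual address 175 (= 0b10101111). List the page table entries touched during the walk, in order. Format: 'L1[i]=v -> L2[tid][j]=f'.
vaddr = 175 = 0b10101111
Split: l1_idx=5, l2_idx=1, offset=7

Answer: L1[5]=1 -> L2[1][1]=41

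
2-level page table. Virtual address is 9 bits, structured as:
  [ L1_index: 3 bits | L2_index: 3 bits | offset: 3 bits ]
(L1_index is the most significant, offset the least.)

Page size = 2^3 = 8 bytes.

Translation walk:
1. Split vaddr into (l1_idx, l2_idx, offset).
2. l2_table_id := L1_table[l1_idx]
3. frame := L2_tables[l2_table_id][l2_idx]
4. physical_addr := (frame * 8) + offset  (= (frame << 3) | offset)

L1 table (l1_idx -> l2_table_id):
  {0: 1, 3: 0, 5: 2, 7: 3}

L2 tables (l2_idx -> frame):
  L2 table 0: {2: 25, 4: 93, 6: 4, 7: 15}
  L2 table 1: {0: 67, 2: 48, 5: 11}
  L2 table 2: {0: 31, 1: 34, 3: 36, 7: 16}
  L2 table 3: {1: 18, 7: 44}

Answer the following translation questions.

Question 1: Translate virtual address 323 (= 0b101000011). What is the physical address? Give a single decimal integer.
vaddr = 323 = 0b101000011
Split: l1_idx=5, l2_idx=0, offset=3
L1[5] = 2
L2[2][0] = 31
paddr = 31 * 8 + 3 = 251

Answer: 251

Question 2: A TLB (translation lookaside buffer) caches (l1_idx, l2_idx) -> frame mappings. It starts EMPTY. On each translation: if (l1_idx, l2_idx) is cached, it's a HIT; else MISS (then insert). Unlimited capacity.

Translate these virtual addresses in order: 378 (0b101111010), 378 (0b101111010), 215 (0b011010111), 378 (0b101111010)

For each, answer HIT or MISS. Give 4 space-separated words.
Answer: MISS HIT MISS HIT

Derivation:
vaddr=378: (5,7) not in TLB -> MISS, insert
vaddr=378: (5,7) in TLB -> HIT
vaddr=215: (3,2) not in TLB -> MISS, insert
vaddr=378: (5,7) in TLB -> HIT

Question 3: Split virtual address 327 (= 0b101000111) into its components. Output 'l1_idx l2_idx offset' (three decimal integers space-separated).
vaddr = 327 = 0b101000111
  top 3 bits -> l1_idx = 5
  next 3 bits -> l2_idx = 0
  bottom 3 bits -> offset = 7

Answer: 5 0 7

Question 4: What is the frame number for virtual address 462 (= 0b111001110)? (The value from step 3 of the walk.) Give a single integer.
Answer: 18

Derivation:
vaddr = 462: l1_idx=7, l2_idx=1
L1[7] = 3; L2[3][1] = 18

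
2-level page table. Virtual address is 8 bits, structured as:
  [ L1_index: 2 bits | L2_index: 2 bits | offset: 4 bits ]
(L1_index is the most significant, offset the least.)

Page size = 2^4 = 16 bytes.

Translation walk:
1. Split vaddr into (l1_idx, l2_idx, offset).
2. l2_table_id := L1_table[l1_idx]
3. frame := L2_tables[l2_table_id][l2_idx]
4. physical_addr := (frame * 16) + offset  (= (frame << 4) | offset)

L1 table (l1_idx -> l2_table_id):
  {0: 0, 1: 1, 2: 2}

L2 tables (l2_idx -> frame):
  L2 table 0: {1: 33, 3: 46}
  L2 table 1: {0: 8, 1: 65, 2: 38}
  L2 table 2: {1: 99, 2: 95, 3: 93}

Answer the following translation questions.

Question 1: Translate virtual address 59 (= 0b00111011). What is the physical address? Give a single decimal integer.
vaddr = 59 = 0b00111011
Split: l1_idx=0, l2_idx=3, offset=11
L1[0] = 0
L2[0][3] = 46
paddr = 46 * 16 + 11 = 747

Answer: 747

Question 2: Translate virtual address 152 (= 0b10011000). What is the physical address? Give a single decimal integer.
Answer: 1592

Derivation:
vaddr = 152 = 0b10011000
Split: l1_idx=2, l2_idx=1, offset=8
L1[2] = 2
L2[2][1] = 99
paddr = 99 * 16 + 8 = 1592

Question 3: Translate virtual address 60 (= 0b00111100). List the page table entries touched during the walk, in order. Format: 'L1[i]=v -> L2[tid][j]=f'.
vaddr = 60 = 0b00111100
Split: l1_idx=0, l2_idx=3, offset=12

Answer: L1[0]=0 -> L2[0][3]=46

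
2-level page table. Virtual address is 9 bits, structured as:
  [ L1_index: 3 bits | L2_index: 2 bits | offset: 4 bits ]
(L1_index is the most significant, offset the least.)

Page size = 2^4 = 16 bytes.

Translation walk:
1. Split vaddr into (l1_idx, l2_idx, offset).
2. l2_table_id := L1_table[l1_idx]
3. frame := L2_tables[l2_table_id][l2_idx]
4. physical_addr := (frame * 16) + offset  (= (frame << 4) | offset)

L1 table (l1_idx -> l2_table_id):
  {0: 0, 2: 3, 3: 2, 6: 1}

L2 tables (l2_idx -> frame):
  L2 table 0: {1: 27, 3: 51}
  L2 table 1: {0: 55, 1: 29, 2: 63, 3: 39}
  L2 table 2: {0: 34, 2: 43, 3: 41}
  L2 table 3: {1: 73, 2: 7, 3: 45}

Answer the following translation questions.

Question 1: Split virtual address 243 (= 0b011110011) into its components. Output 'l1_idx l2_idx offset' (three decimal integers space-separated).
vaddr = 243 = 0b011110011
  top 3 bits -> l1_idx = 3
  next 2 bits -> l2_idx = 3
  bottom 4 bits -> offset = 3

Answer: 3 3 3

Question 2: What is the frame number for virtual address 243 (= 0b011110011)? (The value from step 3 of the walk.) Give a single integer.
Answer: 41

Derivation:
vaddr = 243: l1_idx=3, l2_idx=3
L1[3] = 2; L2[2][3] = 41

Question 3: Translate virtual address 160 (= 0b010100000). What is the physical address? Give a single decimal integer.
Answer: 112

Derivation:
vaddr = 160 = 0b010100000
Split: l1_idx=2, l2_idx=2, offset=0
L1[2] = 3
L2[3][2] = 7
paddr = 7 * 16 + 0 = 112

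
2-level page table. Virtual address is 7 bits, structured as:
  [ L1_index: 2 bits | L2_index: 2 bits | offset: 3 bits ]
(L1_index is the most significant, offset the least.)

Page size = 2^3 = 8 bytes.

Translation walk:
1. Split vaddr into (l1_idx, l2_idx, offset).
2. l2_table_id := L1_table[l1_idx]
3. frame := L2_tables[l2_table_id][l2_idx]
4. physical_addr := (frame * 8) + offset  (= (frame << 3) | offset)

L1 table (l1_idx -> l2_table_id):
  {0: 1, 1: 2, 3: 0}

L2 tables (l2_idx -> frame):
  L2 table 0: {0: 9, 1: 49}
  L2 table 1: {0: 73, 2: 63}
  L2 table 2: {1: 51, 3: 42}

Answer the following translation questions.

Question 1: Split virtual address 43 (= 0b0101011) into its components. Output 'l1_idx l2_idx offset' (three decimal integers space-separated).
vaddr = 43 = 0b0101011
  top 2 bits -> l1_idx = 1
  next 2 bits -> l2_idx = 1
  bottom 3 bits -> offset = 3

Answer: 1 1 3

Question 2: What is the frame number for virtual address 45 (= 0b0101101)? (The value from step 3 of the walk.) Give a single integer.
Answer: 51

Derivation:
vaddr = 45: l1_idx=1, l2_idx=1
L1[1] = 2; L2[2][1] = 51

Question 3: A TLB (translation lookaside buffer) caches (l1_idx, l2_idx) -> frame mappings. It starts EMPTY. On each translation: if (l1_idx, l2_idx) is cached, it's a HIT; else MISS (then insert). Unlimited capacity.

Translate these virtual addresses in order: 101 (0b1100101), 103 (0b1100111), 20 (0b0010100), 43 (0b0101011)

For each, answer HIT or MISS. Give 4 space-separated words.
Answer: MISS HIT MISS MISS

Derivation:
vaddr=101: (3,0) not in TLB -> MISS, insert
vaddr=103: (3,0) in TLB -> HIT
vaddr=20: (0,2) not in TLB -> MISS, insert
vaddr=43: (1,1) not in TLB -> MISS, insert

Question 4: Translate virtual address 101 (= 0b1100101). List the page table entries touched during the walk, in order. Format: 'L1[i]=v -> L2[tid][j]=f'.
vaddr = 101 = 0b1100101
Split: l1_idx=3, l2_idx=0, offset=5

Answer: L1[3]=0 -> L2[0][0]=9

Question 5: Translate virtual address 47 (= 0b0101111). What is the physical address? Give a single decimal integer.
vaddr = 47 = 0b0101111
Split: l1_idx=1, l2_idx=1, offset=7
L1[1] = 2
L2[2][1] = 51
paddr = 51 * 8 + 7 = 415

Answer: 415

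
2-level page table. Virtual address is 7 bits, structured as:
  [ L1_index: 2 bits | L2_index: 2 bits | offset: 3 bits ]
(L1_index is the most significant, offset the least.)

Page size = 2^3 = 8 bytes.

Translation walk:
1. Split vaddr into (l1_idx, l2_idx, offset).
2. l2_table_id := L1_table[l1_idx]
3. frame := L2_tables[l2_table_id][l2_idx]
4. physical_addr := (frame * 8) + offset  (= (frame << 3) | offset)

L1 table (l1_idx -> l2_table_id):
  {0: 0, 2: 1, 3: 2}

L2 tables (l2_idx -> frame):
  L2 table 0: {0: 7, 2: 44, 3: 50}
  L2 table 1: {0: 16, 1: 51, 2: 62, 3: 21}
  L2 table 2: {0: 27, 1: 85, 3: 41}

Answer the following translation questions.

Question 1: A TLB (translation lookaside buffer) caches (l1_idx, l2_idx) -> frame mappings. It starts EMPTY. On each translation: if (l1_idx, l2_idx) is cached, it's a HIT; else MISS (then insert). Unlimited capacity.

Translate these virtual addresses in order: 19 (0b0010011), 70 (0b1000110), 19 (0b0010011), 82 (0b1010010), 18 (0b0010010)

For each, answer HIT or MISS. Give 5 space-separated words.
Answer: MISS MISS HIT MISS HIT

Derivation:
vaddr=19: (0,2) not in TLB -> MISS, insert
vaddr=70: (2,0) not in TLB -> MISS, insert
vaddr=19: (0,2) in TLB -> HIT
vaddr=82: (2,2) not in TLB -> MISS, insert
vaddr=18: (0,2) in TLB -> HIT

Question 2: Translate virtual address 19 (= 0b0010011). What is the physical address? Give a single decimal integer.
vaddr = 19 = 0b0010011
Split: l1_idx=0, l2_idx=2, offset=3
L1[0] = 0
L2[0][2] = 44
paddr = 44 * 8 + 3 = 355

Answer: 355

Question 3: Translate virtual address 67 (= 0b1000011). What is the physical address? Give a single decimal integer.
vaddr = 67 = 0b1000011
Split: l1_idx=2, l2_idx=0, offset=3
L1[2] = 1
L2[1][0] = 16
paddr = 16 * 8 + 3 = 131

Answer: 131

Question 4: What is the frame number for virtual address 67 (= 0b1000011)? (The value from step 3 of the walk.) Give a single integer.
vaddr = 67: l1_idx=2, l2_idx=0
L1[2] = 1; L2[1][0] = 16

Answer: 16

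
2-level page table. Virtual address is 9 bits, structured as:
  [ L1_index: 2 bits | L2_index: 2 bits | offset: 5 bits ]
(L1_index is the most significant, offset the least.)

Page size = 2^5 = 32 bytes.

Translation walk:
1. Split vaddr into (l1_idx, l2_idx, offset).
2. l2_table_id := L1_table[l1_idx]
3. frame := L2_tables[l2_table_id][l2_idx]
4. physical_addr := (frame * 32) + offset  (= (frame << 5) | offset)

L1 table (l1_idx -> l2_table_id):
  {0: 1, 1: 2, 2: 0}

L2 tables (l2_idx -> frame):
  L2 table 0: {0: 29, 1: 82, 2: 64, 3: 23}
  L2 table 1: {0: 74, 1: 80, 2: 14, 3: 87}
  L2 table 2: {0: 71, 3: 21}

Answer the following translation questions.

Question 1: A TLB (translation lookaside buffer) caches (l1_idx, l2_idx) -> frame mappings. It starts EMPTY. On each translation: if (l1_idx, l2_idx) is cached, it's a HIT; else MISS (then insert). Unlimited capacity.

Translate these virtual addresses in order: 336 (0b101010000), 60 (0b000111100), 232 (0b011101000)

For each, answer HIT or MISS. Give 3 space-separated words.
Answer: MISS MISS MISS

Derivation:
vaddr=336: (2,2) not in TLB -> MISS, insert
vaddr=60: (0,1) not in TLB -> MISS, insert
vaddr=232: (1,3) not in TLB -> MISS, insert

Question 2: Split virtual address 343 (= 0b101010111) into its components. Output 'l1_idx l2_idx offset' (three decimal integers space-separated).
Answer: 2 2 23

Derivation:
vaddr = 343 = 0b101010111
  top 2 bits -> l1_idx = 2
  next 2 bits -> l2_idx = 2
  bottom 5 bits -> offset = 23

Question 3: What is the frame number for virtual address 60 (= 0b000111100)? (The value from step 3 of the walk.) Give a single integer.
Answer: 80

Derivation:
vaddr = 60: l1_idx=0, l2_idx=1
L1[0] = 1; L2[1][1] = 80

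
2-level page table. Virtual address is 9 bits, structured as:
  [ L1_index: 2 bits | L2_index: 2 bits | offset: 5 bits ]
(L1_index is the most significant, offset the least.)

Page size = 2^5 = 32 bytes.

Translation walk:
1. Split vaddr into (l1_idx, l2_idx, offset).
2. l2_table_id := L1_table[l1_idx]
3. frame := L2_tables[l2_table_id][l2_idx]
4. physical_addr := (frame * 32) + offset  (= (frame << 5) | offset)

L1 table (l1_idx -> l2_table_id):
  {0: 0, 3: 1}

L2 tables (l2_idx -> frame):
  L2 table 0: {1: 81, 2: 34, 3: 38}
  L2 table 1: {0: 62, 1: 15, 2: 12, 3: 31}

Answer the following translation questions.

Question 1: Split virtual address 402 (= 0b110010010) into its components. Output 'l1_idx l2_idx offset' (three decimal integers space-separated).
vaddr = 402 = 0b110010010
  top 2 bits -> l1_idx = 3
  next 2 bits -> l2_idx = 0
  bottom 5 bits -> offset = 18

Answer: 3 0 18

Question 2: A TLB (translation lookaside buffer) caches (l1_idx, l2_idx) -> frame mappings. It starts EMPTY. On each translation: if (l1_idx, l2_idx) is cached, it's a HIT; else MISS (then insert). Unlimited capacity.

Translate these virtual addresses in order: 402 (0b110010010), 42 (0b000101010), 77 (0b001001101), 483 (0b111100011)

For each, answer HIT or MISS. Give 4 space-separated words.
Answer: MISS MISS MISS MISS

Derivation:
vaddr=402: (3,0) not in TLB -> MISS, insert
vaddr=42: (0,1) not in TLB -> MISS, insert
vaddr=77: (0,2) not in TLB -> MISS, insert
vaddr=483: (3,3) not in TLB -> MISS, insert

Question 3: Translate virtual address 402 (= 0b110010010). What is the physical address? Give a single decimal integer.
vaddr = 402 = 0b110010010
Split: l1_idx=3, l2_idx=0, offset=18
L1[3] = 1
L2[1][0] = 62
paddr = 62 * 32 + 18 = 2002

Answer: 2002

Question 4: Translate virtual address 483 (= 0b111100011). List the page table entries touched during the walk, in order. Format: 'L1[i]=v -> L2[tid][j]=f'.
Answer: L1[3]=1 -> L2[1][3]=31

Derivation:
vaddr = 483 = 0b111100011
Split: l1_idx=3, l2_idx=3, offset=3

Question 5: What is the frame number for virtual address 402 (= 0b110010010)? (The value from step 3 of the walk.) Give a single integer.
Answer: 62

Derivation:
vaddr = 402: l1_idx=3, l2_idx=0
L1[3] = 1; L2[1][0] = 62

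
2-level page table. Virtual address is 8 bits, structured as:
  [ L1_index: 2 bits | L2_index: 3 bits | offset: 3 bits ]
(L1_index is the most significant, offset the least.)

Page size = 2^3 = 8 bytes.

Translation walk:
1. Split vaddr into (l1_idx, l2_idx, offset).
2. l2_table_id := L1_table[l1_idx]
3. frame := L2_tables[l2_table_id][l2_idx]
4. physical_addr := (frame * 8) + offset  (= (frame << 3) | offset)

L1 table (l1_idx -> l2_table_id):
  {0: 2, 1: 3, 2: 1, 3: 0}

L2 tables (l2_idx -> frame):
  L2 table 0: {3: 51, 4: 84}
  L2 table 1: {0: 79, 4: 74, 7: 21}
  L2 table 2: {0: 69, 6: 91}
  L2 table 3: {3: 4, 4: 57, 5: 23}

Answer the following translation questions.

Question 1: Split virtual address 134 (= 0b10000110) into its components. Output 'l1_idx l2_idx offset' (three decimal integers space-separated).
vaddr = 134 = 0b10000110
  top 2 bits -> l1_idx = 2
  next 3 bits -> l2_idx = 0
  bottom 3 bits -> offset = 6

Answer: 2 0 6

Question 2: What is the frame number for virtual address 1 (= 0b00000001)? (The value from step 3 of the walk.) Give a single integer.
vaddr = 1: l1_idx=0, l2_idx=0
L1[0] = 2; L2[2][0] = 69

Answer: 69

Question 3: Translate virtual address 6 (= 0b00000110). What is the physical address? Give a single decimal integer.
vaddr = 6 = 0b00000110
Split: l1_idx=0, l2_idx=0, offset=6
L1[0] = 2
L2[2][0] = 69
paddr = 69 * 8 + 6 = 558

Answer: 558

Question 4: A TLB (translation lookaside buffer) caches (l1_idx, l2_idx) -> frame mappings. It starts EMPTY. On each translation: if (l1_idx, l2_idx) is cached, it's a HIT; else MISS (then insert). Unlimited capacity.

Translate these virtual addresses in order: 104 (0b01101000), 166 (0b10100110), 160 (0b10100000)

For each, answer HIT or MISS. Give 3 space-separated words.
vaddr=104: (1,5) not in TLB -> MISS, insert
vaddr=166: (2,4) not in TLB -> MISS, insert
vaddr=160: (2,4) in TLB -> HIT

Answer: MISS MISS HIT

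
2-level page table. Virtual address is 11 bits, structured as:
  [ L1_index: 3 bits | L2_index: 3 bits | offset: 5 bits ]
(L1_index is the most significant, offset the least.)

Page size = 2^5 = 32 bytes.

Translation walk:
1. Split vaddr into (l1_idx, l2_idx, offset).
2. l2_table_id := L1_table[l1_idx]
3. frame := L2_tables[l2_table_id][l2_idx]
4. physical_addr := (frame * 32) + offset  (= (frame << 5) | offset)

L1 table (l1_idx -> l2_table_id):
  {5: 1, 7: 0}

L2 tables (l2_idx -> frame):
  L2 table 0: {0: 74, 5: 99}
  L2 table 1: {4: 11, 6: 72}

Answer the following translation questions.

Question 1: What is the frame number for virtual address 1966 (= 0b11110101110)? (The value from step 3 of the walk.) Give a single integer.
vaddr = 1966: l1_idx=7, l2_idx=5
L1[7] = 0; L2[0][5] = 99

Answer: 99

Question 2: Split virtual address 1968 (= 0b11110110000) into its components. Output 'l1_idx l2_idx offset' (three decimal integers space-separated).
Answer: 7 5 16

Derivation:
vaddr = 1968 = 0b11110110000
  top 3 bits -> l1_idx = 7
  next 3 bits -> l2_idx = 5
  bottom 5 bits -> offset = 16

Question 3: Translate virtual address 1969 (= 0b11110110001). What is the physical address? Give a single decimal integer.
Answer: 3185

Derivation:
vaddr = 1969 = 0b11110110001
Split: l1_idx=7, l2_idx=5, offset=17
L1[7] = 0
L2[0][5] = 99
paddr = 99 * 32 + 17 = 3185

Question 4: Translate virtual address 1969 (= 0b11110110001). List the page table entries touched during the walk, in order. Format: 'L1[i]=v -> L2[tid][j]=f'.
Answer: L1[7]=0 -> L2[0][5]=99

Derivation:
vaddr = 1969 = 0b11110110001
Split: l1_idx=7, l2_idx=5, offset=17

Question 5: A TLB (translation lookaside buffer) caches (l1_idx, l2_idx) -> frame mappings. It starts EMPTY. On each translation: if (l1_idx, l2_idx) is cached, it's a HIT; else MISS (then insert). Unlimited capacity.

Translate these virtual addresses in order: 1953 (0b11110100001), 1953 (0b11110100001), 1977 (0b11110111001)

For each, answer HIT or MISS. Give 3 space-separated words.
vaddr=1953: (7,5) not in TLB -> MISS, insert
vaddr=1953: (7,5) in TLB -> HIT
vaddr=1977: (7,5) in TLB -> HIT

Answer: MISS HIT HIT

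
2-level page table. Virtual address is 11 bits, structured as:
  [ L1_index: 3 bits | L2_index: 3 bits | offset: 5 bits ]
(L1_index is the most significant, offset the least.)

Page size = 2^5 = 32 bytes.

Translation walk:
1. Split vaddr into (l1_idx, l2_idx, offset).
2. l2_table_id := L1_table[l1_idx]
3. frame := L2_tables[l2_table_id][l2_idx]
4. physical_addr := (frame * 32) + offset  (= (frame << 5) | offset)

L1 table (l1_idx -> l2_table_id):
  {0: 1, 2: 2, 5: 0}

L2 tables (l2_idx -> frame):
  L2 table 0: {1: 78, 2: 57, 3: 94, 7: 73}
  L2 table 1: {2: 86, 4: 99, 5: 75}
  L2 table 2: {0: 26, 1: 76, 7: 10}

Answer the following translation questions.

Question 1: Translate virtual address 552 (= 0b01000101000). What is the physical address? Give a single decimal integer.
Answer: 2440

Derivation:
vaddr = 552 = 0b01000101000
Split: l1_idx=2, l2_idx=1, offset=8
L1[2] = 2
L2[2][1] = 76
paddr = 76 * 32 + 8 = 2440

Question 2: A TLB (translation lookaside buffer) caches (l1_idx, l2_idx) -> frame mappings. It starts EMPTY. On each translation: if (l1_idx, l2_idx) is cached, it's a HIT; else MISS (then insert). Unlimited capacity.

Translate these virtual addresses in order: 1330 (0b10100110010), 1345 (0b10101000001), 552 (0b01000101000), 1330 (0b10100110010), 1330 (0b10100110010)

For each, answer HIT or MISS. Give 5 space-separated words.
Answer: MISS MISS MISS HIT HIT

Derivation:
vaddr=1330: (5,1) not in TLB -> MISS, insert
vaddr=1345: (5,2) not in TLB -> MISS, insert
vaddr=552: (2,1) not in TLB -> MISS, insert
vaddr=1330: (5,1) in TLB -> HIT
vaddr=1330: (5,1) in TLB -> HIT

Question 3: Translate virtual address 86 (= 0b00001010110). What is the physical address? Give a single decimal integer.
vaddr = 86 = 0b00001010110
Split: l1_idx=0, l2_idx=2, offset=22
L1[0] = 1
L2[1][2] = 86
paddr = 86 * 32 + 22 = 2774

Answer: 2774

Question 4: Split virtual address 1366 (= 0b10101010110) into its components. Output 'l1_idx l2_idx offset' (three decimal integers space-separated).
Answer: 5 2 22

Derivation:
vaddr = 1366 = 0b10101010110
  top 3 bits -> l1_idx = 5
  next 3 bits -> l2_idx = 2
  bottom 5 bits -> offset = 22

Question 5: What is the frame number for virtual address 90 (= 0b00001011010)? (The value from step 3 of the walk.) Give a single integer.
vaddr = 90: l1_idx=0, l2_idx=2
L1[0] = 1; L2[1][2] = 86

Answer: 86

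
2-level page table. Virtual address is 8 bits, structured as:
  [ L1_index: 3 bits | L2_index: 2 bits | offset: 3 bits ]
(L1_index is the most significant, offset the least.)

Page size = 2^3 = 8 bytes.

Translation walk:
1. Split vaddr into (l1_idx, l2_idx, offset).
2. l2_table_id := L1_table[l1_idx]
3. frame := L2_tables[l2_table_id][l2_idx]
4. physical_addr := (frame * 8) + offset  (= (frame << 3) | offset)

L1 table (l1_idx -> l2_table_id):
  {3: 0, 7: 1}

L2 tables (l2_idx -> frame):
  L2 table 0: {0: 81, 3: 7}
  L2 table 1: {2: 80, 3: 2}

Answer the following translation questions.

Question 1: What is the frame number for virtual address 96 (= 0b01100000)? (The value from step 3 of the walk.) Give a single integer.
Answer: 81

Derivation:
vaddr = 96: l1_idx=3, l2_idx=0
L1[3] = 0; L2[0][0] = 81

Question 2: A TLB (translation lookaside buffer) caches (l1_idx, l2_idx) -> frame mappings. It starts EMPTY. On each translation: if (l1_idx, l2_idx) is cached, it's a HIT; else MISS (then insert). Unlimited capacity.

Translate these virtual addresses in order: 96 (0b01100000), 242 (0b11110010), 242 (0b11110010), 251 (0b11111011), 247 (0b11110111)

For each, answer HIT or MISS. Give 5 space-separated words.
vaddr=96: (3,0) not in TLB -> MISS, insert
vaddr=242: (7,2) not in TLB -> MISS, insert
vaddr=242: (7,2) in TLB -> HIT
vaddr=251: (7,3) not in TLB -> MISS, insert
vaddr=247: (7,2) in TLB -> HIT

Answer: MISS MISS HIT MISS HIT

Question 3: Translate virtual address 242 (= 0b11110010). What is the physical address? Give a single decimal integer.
Answer: 642

Derivation:
vaddr = 242 = 0b11110010
Split: l1_idx=7, l2_idx=2, offset=2
L1[7] = 1
L2[1][2] = 80
paddr = 80 * 8 + 2 = 642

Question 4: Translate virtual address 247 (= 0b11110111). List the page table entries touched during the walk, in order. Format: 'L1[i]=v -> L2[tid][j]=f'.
Answer: L1[7]=1 -> L2[1][2]=80

Derivation:
vaddr = 247 = 0b11110111
Split: l1_idx=7, l2_idx=2, offset=7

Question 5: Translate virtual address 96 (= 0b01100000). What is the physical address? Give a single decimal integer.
Answer: 648

Derivation:
vaddr = 96 = 0b01100000
Split: l1_idx=3, l2_idx=0, offset=0
L1[3] = 0
L2[0][0] = 81
paddr = 81 * 8 + 0 = 648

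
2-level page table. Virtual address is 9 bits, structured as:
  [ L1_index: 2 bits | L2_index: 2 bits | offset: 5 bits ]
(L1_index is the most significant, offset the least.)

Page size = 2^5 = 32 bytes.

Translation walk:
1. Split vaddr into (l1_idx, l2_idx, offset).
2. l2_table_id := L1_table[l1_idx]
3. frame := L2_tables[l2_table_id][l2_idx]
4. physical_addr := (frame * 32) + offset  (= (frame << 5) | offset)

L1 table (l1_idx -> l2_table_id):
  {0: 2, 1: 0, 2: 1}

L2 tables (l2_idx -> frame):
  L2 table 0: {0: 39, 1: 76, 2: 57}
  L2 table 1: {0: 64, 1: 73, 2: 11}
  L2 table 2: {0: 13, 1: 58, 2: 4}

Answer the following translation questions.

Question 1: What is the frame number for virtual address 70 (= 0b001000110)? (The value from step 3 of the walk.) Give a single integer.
Answer: 4

Derivation:
vaddr = 70: l1_idx=0, l2_idx=2
L1[0] = 2; L2[2][2] = 4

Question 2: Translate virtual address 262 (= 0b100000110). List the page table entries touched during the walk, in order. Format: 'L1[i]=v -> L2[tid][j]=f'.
Answer: L1[2]=1 -> L2[1][0]=64

Derivation:
vaddr = 262 = 0b100000110
Split: l1_idx=2, l2_idx=0, offset=6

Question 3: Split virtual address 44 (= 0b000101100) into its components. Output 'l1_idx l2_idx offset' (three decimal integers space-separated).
vaddr = 44 = 0b000101100
  top 2 bits -> l1_idx = 0
  next 2 bits -> l2_idx = 1
  bottom 5 bits -> offset = 12

Answer: 0 1 12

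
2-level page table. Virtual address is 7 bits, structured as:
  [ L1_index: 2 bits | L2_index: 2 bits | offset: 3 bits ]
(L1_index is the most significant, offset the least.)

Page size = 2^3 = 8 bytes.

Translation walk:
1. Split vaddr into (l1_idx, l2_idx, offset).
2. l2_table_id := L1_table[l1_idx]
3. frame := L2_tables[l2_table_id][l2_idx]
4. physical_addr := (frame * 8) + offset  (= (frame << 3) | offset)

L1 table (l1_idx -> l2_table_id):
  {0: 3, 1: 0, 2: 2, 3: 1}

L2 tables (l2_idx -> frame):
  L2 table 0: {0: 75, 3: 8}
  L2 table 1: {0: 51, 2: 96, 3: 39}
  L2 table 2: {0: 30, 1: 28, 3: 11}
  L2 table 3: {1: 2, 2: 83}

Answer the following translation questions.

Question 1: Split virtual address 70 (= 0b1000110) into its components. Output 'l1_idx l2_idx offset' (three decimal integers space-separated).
Answer: 2 0 6

Derivation:
vaddr = 70 = 0b1000110
  top 2 bits -> l1_idx = 2
  next 2 bits -> l2_idx = 0
  bottom 3 bits -> offset = 6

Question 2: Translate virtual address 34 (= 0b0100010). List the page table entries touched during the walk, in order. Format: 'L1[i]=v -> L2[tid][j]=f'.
Answer: L1[1]=0 -> L2[0][0]=75

Derivation:
vaddr = 34 = 0b0100010
Split: l1_idx=1, l2_idx=0, offset=2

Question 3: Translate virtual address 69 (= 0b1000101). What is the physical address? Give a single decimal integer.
Answer: 245

Derivation:
vaddr = 69 = 0b1000101
Split: l1_idx=2, l2_idx=0, offset=5
L1[2] = 2
L2[2][0] = 30
paddr = 30 * 8 + 5 = 245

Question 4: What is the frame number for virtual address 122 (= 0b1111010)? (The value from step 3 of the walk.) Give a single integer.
Answer: 39

Derivation:
vaddr = 122: l1_idx=3, l2_idx=3
L1[3] = 1; L2[1][3] = 39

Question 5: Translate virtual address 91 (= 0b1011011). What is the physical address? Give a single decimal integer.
Answer: 91

Derivation:
vaddr = 91 = 0b1011011
Split: l1_idx=2, l2_idx=3, offset=3
L1[2] = 2
L2[2][3] = 11
paddr = 11 * 8 + 3 = 91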